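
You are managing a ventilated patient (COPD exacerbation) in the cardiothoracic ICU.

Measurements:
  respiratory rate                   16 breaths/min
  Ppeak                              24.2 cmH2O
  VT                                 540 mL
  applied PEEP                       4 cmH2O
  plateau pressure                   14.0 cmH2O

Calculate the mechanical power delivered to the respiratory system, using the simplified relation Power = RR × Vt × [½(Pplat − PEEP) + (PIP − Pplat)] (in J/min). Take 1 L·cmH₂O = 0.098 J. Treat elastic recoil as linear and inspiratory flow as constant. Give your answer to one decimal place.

Per-breath work = Vt × [½(Pplat−PEEP) + (PIP−Pplat)] = 0.540 × [0.5×10.0 + 10.2] = 0.540 × 15.2 = 8.208 L·cmH2O.
Power = 16 × 8.208 = 131.33 L·cmH2O/min.
× 0.098 J/(L·cmH2O) → 12.87 J/min.

12.9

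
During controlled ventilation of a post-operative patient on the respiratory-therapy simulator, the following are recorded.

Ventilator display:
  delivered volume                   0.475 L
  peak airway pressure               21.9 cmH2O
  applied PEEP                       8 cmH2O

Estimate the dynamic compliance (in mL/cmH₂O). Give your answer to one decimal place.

34.2

Dynamic compliance = Vt / (PIP − PEEP) = 475 / (21.9 − 8) = 475 / 13.9 = 34.173 mL/cmH2O.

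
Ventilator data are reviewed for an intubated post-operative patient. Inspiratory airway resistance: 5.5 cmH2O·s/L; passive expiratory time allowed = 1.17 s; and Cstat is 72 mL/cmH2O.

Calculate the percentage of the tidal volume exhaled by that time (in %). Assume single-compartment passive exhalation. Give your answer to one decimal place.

τ = R × C = 5.5 × 72 mL/cmH2O = 5.5 × 0.072 L/cmH2O = 0.396 s.
Passive exhalation: V(t)/V₀ = e^(−t/τ) = e^(−1.17/0.396) = 0.0521.
Fraction exhaled = 1 − 0.0521 = 0.9479 → 94.79%.

94.8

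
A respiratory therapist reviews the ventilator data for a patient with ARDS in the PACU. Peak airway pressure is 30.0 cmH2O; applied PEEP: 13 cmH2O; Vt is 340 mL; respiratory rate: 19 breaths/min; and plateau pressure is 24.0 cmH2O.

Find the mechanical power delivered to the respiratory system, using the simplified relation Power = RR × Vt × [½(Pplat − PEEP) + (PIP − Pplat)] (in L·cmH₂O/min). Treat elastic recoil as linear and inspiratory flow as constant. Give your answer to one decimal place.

74.3

Per-breath work = Vt × [½(Pplat−PEEP) + (PIP−Pplat)] = 0.340 × [0.5×11.0 + 6.0] = 0.340 × 11.5 = 3.91 L·cmH2O.
Power = 19 × 3.91 = 74.29 L·cmH2O/min.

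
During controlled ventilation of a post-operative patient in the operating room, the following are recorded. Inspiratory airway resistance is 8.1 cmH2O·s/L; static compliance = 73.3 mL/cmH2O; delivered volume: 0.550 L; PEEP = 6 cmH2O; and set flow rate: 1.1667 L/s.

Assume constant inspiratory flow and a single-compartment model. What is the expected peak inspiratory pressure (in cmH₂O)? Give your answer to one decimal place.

23.0

Equation of motion (constant flow): PIP = Vt/C + R·V̇ + PEEP.
PIP = 550/73.3 + 8.1×1.1667 + 6 = 7.503 + 9.45 + 6 = 22.953 cmH2O.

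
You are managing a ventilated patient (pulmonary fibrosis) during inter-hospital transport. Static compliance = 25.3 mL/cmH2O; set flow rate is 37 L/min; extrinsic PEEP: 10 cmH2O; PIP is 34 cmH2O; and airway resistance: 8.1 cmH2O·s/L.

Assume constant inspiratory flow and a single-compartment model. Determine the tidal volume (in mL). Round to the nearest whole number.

481

Flow: 37 L/min ÷ 60 = 0.6167 L/s.
Equation of motion (constant flow): PIP = Vt/C + R·V̇ + PEEP.
Vt/C = PIP − R·V̇ − PEEP = 34 − 4.995 − 10 = 19.005 cmH2O.
Vt = C × 19.005 = 25.3 × 19.005 = 480.83 mL.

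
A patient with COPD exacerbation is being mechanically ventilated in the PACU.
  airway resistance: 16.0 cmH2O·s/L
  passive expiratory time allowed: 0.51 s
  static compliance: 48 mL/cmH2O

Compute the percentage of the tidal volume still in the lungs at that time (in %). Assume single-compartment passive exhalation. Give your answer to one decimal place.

51.5

τ = R × C = 16.0 × 48 mL/cmH2O = 16.0 × 0.048 L/cmH2O = 0.768 s.
Passive exhalation: V(t)/V₀ = e^(−t/τ) = e^(−0.51/0.768) = 0.5148.
Fraction remaining = 0.5148 → 51.48%.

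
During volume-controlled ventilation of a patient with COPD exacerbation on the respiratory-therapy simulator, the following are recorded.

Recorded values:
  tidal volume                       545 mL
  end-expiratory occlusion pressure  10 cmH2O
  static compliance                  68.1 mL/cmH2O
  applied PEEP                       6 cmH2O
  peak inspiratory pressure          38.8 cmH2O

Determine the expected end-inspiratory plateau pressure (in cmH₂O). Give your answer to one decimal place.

18.0

End-expiratory occlusion gives total PEEP = 10 cmH2O (intrinsic PEEP = 10 − 6 = 4). Use total PEEP for the elastic gradient.
Pplat = PEEPtotal + Vt / Cstat = 10 + 545 / 68.1 = 10 + 8.003 = 18.003 cmH2O.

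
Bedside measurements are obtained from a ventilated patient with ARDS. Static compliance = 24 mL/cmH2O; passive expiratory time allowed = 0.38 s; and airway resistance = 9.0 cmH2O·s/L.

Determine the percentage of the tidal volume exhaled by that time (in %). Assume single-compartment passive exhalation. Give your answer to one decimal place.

82.8

τ = R × C = 9.0 × 24 mL/cmH2O = 9.0 × 0.024 L/cmH2O = 0.216 s.
Passive exhalation: V(t)/V₀ = e^(−t/τ) = e^(−0.38/0.216) = 0.1722.
Fraction exhaled = 1 − 0.1722 = 0.8278 → 82.78%.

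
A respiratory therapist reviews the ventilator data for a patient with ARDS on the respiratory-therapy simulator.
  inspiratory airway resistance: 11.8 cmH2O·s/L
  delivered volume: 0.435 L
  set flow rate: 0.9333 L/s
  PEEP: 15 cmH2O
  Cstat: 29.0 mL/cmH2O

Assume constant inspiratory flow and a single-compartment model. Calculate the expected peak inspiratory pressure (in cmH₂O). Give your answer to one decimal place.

Equation of motion (constant flow): PIP = Vt/C + R·V̇ + PEEP.
PIP = 435/29.0 + 11.8×0.9333 + 15 = 15.0 + 11.013 + 15 = 41.013 cmH2O.

41.0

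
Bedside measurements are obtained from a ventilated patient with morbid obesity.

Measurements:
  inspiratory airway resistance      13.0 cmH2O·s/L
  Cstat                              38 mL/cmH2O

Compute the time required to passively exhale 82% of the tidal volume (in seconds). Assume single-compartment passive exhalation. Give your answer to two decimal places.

0.85

τ = R × C = 13.0 × 38 mL/cmH2O = 13.0 × 0.038 L/cmH2O = 0.494 s.
Exhaled fraction f = 1 − e^(−t/τ) → t = −τ·ln(1 − f) = −0.494·ln(0.18) = 0.8471 s.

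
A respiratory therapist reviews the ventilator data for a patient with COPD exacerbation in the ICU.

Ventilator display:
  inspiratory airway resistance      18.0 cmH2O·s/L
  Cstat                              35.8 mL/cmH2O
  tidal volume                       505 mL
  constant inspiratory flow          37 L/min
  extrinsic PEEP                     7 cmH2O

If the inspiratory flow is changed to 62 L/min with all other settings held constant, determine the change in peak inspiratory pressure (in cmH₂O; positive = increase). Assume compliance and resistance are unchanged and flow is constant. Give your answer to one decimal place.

Flow: 37 L/min ÷ 60 = 0.6167 L/s.
New flow: 62 L/min ÷ 60 = 1.0333 L/s.
PIP = Vt/C + R·V̇ + PEEP (constant-flow equation of motion).
Only the resistive term changes: ΔPIP = R × ΔV̇ = 18.0 × (1.0333 − 0.6167) = 18.0 × 0.4166 = 7.499 cmH2O.

7.5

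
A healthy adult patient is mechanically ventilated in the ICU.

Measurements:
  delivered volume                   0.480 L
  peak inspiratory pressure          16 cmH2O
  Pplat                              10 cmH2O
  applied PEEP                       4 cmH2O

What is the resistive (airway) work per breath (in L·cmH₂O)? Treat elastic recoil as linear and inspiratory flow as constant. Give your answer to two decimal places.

With constant inspiratory flow the resistive pressure is constant at PIP − Pplat = 16 − 10 = 6.0 cmH2O, so resistive work = 6.0 × 0.480 = 2.88 L·cmH2O.

2.88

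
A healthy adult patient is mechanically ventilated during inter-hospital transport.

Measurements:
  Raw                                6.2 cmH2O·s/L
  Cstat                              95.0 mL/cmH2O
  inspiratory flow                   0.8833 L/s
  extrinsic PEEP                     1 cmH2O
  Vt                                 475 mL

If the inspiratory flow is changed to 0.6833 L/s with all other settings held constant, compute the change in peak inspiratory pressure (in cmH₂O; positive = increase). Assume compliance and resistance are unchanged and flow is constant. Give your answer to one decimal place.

PIP = Vt/C + R·V̇ + PEEP (constant-flow equation of motion).
Only the resistive term changes: ΔPIP = R × ΔV̇ = 6.2 × (0.6833 − 0.8833) = 6.2 × -0.2 = -1.24 cmH2O.

-1.2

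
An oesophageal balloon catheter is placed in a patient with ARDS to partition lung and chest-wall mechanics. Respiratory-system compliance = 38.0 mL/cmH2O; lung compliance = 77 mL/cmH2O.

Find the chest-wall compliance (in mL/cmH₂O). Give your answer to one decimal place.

75.0

1/Ccw = 1/Crs − 1/CL.
1/Ccw = 1/38.0 − 1/77 = 0.01333.
Ccw = 75.019 mL/cmH2O.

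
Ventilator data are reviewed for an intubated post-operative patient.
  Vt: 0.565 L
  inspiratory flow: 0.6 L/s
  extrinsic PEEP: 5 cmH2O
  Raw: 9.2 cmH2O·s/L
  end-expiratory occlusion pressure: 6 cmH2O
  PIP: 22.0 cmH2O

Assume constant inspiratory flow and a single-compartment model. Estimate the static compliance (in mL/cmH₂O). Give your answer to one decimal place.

53.9

Total PEEP = 6 cmH2O (set 5 + intrinsic 1); this is the baseline alveolar pressure.
Equation of motion (constant flow): PIP = Vt/C + R·V̇ + PEEP.
Vt/C = PIP − R·V̇ − PEEP = 22.0 − 9.2×0.6 − 6 = 22.0 − 5.52 − 6 = 10.48 cmH2O.
C = Vt / 10.48 = 565 / 10.48 = 53.912 mL/cmH2O.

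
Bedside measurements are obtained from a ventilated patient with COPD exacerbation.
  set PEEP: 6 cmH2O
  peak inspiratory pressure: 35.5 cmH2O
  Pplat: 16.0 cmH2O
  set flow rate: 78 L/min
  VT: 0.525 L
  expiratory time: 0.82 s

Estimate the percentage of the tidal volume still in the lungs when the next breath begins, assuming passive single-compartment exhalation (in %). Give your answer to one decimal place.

Flow: 78 L/min ÷ 60 = 1.3 L/s.
R = (PIP − Pplat)/V̇ = (35.5 − 16.0) / 1.3 = 19.5/1.3 = 15.0 cmH2O·s/L.
C = Vt/(Pplat − PEEP) = 525.0 / (16.0 − 6) = 525.0/10.0 = 52.5 mL/cmH2O.
τ = R × C = 15.0 × 0.0525 L/cmH2O = 0.7875 s.
Fraction remaining at end-expiration = e^(−Te/τ) = e^(−0.82/0.7875) = 0.353 → 35.3%.

35.3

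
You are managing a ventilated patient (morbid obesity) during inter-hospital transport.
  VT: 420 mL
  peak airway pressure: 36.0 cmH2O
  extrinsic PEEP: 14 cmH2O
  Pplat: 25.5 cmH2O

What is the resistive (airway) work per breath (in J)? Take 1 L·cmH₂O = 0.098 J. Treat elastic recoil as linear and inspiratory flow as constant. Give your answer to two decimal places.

0.43

With constant inspiratory flow the resistive pressure is constant at PIP − Pplat = 36.0 − 25.5 = 10.5 cmH2O, so resistive work = 10.5 × 0.420 = 4.41 L·cmH2O.
× 0.098 J/(L·cmH2O) → 0.4322 J.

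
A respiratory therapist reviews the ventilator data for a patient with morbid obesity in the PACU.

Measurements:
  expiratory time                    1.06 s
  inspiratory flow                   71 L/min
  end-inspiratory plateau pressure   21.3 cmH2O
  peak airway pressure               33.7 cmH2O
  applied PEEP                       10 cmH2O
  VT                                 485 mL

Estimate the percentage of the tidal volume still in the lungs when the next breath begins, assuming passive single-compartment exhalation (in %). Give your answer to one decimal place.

9.5

Flow: 71 L/min ÷ 60 = 1.1833 L/s.
R = (PIP − Pplat)/V̇ = (33.7 − 21.3) / 1.1833 = 12.4/1.1833 = 10.479 cmH2O·s/L.
C = Vt/(Pplat − PEEP) = 485.0 / (21.3 − 10) = 485.0/11.3 = 42.92 mL/cmH2O.
τ = R × C = 10.479 × 0.04292 L/cmH2O = 0.4498 s.
Fraction remaining at end-expiration = e^(−Te/τ) = e^(−1.06/0.4498) = 0.09474 → 9.474%.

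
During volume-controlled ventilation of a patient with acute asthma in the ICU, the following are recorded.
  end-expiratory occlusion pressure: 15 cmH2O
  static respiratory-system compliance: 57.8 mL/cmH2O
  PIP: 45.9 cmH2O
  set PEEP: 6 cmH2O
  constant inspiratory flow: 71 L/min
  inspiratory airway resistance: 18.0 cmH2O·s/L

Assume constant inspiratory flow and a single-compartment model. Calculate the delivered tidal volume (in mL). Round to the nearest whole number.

555

Flow: 71 L/min ÷ 60 = 1.1833 L/s.
Total PEEP = 15 cmH2O (set 6 + intrinsic 9); this is the baseline alveolar pressure.
Equation of motion (constant flow): PIP = Vt/C + R·V̇ + PEEP.
Vt/C = PIP − R·V̇ − PEEP = 45.9 − 21.299 − 15 = 9.601 cmH2O.
Vt = C × 9.601 = 57.8 × 9.601 = 554.94 mL.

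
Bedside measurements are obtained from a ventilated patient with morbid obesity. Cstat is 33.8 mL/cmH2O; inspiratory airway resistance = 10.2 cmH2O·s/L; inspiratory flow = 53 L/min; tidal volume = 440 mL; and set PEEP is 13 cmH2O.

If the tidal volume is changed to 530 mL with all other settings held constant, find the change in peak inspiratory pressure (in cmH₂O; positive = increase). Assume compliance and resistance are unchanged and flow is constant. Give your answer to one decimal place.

2.7

PIP = Vt/C + R·V̇ + PEEP (constant-flow equation of motion).
Only the elastic term changes: ΔPIP = ΔVt / C = (530 − 440) / 33.8 = 2.663 cmH2O.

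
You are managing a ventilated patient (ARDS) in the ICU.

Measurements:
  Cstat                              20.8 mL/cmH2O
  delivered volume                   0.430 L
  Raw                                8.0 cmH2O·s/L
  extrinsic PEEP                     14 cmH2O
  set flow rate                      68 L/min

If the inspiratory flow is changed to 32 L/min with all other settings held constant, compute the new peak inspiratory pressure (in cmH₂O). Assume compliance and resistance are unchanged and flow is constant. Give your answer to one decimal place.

Flow: 68 L/min ÷ 60 = 1.1333 L/s.
New flow: 32 L/min ÷ 60 = 0.5333 L/s.
PIP = Vt/C + R·V̇ + PEEP (constant-flow equation of motion).
Only the resistive term changes: ΔPIP = R × ΔV̇ = 8.0 × (0.5333 − 1.1333) = 8.0 × -0.6 = -4.8 cmH2O.
Original PIP = 430/20.8 + 8.0×1.1333 + 14 = 43.739 cmH2O; new PIP = 43.739 + (-4.8) = 38.939 cmH2O.

38.9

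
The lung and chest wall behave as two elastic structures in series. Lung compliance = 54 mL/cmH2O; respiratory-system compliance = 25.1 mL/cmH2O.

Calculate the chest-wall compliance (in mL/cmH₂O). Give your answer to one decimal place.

46.9

1/Ccw = 1/Crs − 1/CL.
1/Ccw = 1/25.1 − 1/54 = 0.02132.
Ccw = 46.904 mL/cmH2O.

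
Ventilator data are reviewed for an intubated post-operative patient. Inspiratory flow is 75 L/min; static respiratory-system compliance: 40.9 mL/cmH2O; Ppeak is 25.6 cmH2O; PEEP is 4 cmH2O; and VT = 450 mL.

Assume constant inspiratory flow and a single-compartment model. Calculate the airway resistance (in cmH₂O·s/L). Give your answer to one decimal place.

8.5

Flow: 75 L/min ÷ 60 = 1.25 L/s.
Equation of motion (constant flow): PIP = Vt/C + R·V̇ + PEEP.
R·V̇ = PIP − Vt/C − PEEP = 25.6 − 450/40.9 − 4 = 25.6 − 11.002 − 4 = 10.598 cmH2O.
R = 10.598 / 1.25 = 8.478 cmH2O·s/L.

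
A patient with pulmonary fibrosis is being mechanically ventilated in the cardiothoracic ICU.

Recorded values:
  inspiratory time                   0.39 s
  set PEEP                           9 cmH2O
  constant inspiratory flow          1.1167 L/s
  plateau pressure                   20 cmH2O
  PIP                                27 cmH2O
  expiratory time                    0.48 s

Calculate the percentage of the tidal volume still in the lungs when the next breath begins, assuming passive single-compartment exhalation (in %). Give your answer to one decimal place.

Vt = flow × Ti = 1.1167 L/s × 0.39 s × 1000 mL/L = 435.51 mL.
R = (PIP − Pplat)/V̇ = (27 − 20) / 1.1167 = 7.0/1.1167 = 6.268 cmH2O·s/L.
C = Vt/(Pplat − PEEP) = 435.51 / (20 − 9) = 435.51/11.0 = 39.592 mL/cmH2O.
τ = R × C = 6.268 × 0.03959 L/cmH2O = 0.2482 s.
Fraction remaining at end-expiration = e^(−Te/τ) = e^(−0.48/0.2482) = 0.1446 → 14.46%.

14.5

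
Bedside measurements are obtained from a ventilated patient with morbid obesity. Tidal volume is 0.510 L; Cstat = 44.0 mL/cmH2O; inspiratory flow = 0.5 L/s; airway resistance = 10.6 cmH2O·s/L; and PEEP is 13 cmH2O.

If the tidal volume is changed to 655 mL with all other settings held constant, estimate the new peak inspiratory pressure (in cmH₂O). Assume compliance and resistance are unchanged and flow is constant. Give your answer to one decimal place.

PIP = Vt/C + R·V̇ + PEEP (constant-flow equation of motion).
Only the elastic term changes: ΔPIP = ΔVt / C = (655 − 510) / 44.0 = 3.295 cmH2O.
Original PIP = 510/44.0 + 10.6×0.5 + 13 = 29.891 cmH2O; new PIP = 29.891 + (3.295) = 33.186 cmH2O.

33.2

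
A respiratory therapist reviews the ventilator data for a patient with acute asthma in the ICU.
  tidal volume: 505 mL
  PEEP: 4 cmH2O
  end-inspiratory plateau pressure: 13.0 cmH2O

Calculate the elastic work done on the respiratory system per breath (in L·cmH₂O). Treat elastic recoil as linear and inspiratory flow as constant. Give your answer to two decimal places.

2.27

Elastic work ≈ ½ × (Pplat − PEEP) × Vt = 0.5 × (13.0 − 4) × 0.505 L = 0.5 × 9.0 × 0.505 = 2.273 L·cmH2O.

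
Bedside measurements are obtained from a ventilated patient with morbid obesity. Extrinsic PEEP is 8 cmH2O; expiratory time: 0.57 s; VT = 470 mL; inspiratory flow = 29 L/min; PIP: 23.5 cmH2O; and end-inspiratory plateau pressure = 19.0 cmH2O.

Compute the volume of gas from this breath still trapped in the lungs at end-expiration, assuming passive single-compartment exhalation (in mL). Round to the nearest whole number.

Flow: 29 L/min ÷ 60 = 0.4833 L/s.
R = (PIP − Pplat)/V̇ = (23.5 − 19.0) / 0.4833 = 4.5/0.4833 = 9.311 cmH2O·s/L.
C = Vt/(Pplat − PEEP) = 470.0 / (19.0 − 8) = 470.0/11.0 = 42.727 mL/cmH2O.
τ = R × C = 9.311 × 0.04273 L/cmH2O = 0.3979 s.
Fraction remaining = e^(−Te/τ) = e^(−0.57/0.3979) = 0.2387.
Trapped volume = 470.0 × 0.2387 = 112.19 mL.

112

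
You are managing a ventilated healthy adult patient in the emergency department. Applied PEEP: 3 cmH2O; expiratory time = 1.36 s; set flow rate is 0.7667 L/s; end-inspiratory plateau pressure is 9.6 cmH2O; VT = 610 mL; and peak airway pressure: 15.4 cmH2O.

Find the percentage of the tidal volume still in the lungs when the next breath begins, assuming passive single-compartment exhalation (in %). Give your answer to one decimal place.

14.3

R = (PIP − Pplat)/V̇ = (15.4 − 9.6) / 0.7667 = 5.8/0.7667 = 7.565 cmH2O·s/L.
C = Vt/(Pplat − PEEP) = 610.0 / (9.6 − 3) = 610.0/6.6 = 92.424 mL/cmH2O.
τ = R × C = 7.565 × 0.09242 L/cmH2O = 0.6992 s.
Fraction remaining at end-expiration = e^(−Te/τ) = e^(−1.36/0.6992) = 0.143 → 14.3%.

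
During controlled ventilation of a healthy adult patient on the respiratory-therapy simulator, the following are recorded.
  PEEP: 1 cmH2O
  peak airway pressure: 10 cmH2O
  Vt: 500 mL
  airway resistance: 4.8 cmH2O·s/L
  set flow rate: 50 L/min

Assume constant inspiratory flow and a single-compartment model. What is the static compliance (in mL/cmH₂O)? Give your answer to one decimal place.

100.0

Flow: 50 L/min ÷ 60 = 0.8333 L/s.
Equation of motion (constant flow): PIP = Vt/C + R·V̇ + PEEP.
Vt/C = PIP − R·V̇ − PEEP = 10 − 4.8×0.8333 − 1 = 10 − 4.0 − 1 = 5.0 cmH2O.
C = Vt / 5.0 = 500 / 5.0 = 100.0 mL/cmH2O.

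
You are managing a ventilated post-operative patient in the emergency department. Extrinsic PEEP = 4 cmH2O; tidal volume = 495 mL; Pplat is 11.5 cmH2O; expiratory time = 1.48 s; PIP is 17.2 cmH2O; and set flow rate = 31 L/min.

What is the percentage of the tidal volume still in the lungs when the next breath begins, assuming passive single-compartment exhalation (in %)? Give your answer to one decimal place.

Flow: 31 L/min ÷ 60 = 0.5167 L/s.
R = (PIP − Pplat)/V̇ = (17.2 − 11.5) / 0.5167 = 5.7/0.5167 = 11.032 cmH2O·s/L.
C = Vt/(Pplat − PEEP) = 495.0 / (11.5 − 4) = 495.0/7.5 = 66.0 mL/cmH2O.
τ = R × C = 11.032 × 0.066 L/cmH2O = 0.7281 s.
Fraction remaining at end-expiration = e^(−Te/τ) = e^(−1.48/0.7281) = 0.131 → 13.1%.

13.1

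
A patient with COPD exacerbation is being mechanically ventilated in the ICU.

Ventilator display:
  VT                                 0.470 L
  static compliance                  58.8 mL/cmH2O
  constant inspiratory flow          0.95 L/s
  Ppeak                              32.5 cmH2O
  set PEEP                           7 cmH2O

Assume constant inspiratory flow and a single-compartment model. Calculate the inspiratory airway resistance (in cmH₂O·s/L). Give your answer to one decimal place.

Equation of motion (constant flow): PIP = Vt/C + R·V̇ + PEEP.
R·V̇ = PIP − Vt/C − PEEP = 32.5 − 470/58.8 − 7 = 32.5 − 7.993 − 7 = 17.507 cmH2O.
R = 17.507 / 0.95 = 18.428 cmH2O·s/L.

18.4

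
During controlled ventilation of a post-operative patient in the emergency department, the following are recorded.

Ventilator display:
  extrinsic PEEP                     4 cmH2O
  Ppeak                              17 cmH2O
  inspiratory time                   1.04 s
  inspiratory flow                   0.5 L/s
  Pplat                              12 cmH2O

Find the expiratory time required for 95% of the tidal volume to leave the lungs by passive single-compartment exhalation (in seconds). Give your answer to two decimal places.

1.95

Vt = flow × Ti = 0.5 L/s × 1.04 s × 1000 mL/L = 520.0 mL.
R = (PIP − Pplat)/V̇ = (17 − 12) / 0.5 = 5.0/0.5 = 10.0 cmH2O·s/L.
C = Vt/(Pplat − PEEP) = 520.0 / (12 − 4) = 520.0/8.0 = 65.0 mL/cmH2O.
τ = R × C = 10.0 × 0.065 L/cmH2O = 0.65 s.
t = −τ·ln(1 − 0.95) = −0.65·ln(0.05) = 1.947 s.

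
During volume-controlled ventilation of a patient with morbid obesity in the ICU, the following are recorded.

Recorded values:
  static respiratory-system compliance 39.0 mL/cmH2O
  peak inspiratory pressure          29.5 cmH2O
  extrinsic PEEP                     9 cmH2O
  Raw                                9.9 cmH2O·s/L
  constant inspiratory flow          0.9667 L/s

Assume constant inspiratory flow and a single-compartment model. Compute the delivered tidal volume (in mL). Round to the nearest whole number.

Equation of motion (constant flow): PIP = Vt/C + R·V̇ + PEEP.
Vt/C = PIP − R·V̇ − PEEP = 29.5 − 9.57 − 9 = 10.93 cmH2O.
Vt = C × 10.93 = 39.0 × 10.93 = 426.27 mL.

426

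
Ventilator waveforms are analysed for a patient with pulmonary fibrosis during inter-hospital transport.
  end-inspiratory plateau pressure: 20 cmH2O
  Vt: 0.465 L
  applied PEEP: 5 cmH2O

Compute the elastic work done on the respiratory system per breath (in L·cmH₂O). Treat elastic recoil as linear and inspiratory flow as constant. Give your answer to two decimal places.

Elastic work ≈ ½ × (Pplat − PEEP) × Vt = 0.5 × (20 − 5) × 0.465 L = 0.5 × 15.0 × 0.465 = 3.488 L·cmH2O.

3.49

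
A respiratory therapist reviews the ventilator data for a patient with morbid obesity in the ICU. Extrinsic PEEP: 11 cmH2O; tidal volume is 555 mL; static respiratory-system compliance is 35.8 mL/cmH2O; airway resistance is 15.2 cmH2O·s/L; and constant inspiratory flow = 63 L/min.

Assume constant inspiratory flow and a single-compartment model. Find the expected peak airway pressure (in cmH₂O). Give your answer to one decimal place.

Flow: 63 L/min ÷ 60 = 1.05 L/s.
Equation of motion (constant flow): PIP = Vt/C + R·V̇ + PEEP.
PIP = 555/35.8 + 15.2×1.05 + 11 = 15.503 + 15.96 + 11 = 42.463 cmH2O.

42.5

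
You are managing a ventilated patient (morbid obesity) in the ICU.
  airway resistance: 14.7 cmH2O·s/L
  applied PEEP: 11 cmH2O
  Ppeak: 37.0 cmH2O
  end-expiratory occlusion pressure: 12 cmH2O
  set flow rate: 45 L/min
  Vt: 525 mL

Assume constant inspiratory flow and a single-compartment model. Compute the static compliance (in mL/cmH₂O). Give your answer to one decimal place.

37.6

Flow: 45 L/min ÷ 60 = 0.75 L/s.
Total PEEP = 12 cmH2O (set 11 + intrinsic 1); this is the baseline alveolar pressure.
Equation of motion (constant flow): PIP = Vt/C + R·V̇ + PEEP.
Vt/C = PIP − R·V̇ − PEEP = 37.0 − 14.7×0.75 − 12 = 37.0 − 11.025 − 12 = 13.975 cmH2O.
C = Vt / 13.975 = 525 / 13.975 = 37.567 mL/cmH2O.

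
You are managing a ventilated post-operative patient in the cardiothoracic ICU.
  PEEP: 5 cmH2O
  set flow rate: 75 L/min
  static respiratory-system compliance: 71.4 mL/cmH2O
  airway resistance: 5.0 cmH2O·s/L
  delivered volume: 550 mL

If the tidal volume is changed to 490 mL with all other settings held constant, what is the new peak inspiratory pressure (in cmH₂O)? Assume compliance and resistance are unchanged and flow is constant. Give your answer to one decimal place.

18.1

Flow: 75 L/min ÷ 60 = 1.25 L/s.
PIP = Vt/C + R·V̇ + PEEP (constant-flow equation of motion).
Only the elastic term changes: ΔPIP = ΔVt / C = (490 − 550) / 71.4 = -0.8403 cmH2O.
Original PIP = 550/71.4 + 5.0×1.25 + 5 = 18.953 cmH2O; new PIP = 18.953 + (-0.8403) = 18.113 cmH2O.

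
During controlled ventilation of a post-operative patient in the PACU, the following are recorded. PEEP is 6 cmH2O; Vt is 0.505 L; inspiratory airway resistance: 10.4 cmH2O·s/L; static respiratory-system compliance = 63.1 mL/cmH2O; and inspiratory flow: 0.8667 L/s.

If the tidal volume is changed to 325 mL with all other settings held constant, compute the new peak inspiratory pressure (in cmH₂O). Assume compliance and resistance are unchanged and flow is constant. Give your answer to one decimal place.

PIP = Vt/C + R·V̇ + PEEP (constant-flow equation of motion).
Only the elastic term changes: ΔPIP = ΔVt / C = (325 − 505) / 63.1 = -2.853 cmH2O.
Original PIP = 505/63.1 + 10.4×0.8667 + 6 = 23.017 cmH2O; new PIP = 23.017 + (-2.853) = 20.164 cmH2O.

20.2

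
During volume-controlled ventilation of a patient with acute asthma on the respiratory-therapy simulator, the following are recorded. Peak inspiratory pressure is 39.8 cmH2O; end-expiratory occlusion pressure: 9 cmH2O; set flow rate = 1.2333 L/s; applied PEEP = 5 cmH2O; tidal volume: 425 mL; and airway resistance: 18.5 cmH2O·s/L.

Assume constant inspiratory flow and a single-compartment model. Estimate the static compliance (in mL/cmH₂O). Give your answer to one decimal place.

53.2

Total PEEP = 9 cmH2O (set 5 + intrinsic 4); this is the baseline alveolar pressure.
Equation of motion (constant flow): PIP = Vt/C + R·V̇ + PEEP.
Vt/C = PIP − R·V̇ − PEEP = 39.8 − 18.5×1.2333 − 9 = 39.8 − 22.816 − 9 = 7.984 cmH2O.
C = Vt / 7.984 = 425 / 7.984 = 53.231 mL/cmH2O.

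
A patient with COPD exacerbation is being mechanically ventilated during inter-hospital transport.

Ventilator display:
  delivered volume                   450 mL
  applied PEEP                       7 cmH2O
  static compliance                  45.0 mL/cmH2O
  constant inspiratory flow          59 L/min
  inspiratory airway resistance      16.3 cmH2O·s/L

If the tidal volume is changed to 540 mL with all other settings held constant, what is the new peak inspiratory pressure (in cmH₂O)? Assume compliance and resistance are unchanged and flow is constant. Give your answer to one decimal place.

35.0

Flow: 59 L/min ÷ 60 = 0.9833 L/s.
PIP = Vt/C + R·V̇ + PEEP (constant-flow equation of motion).
Only the elastic term changes: ΔPIP = ΔVt / C = (540 − 450) / 45.0 = 2.0 cmH2O.
Original PIP = 450/45.0 + 16.3×0.9833 + 7 = 33.028 cmH2O; new PIP = 33.028 + (2.0) = 35.028 cmH2O.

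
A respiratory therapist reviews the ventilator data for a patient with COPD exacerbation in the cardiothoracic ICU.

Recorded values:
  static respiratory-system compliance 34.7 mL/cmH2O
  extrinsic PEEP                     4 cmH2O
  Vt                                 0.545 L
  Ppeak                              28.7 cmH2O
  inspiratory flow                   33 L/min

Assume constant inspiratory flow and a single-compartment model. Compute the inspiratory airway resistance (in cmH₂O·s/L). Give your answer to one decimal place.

Flow: 33 L/min ÷ 60 = 0.55 L/s.
Equation of motion (constant flow): PIP = Vt/C + R·V̇ + PEEP.
R·V̇ = PIP − Vt/C − PEEP = 28.7 − 545/34.7 − 4 = 28.7 − 15.706 − 4 = 8.994 cmH2O.
R = 8.994 / 0.55 = 16.353 cmH2O·s/L.

16.4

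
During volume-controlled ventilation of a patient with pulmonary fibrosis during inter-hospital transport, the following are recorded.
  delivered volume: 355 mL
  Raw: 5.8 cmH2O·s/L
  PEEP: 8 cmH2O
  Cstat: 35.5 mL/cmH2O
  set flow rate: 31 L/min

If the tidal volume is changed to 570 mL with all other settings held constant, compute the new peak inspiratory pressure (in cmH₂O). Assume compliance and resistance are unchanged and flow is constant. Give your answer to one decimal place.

27.1

Flow: 31 L/min ÷ 60 = 0.5167 L/s.
PIP = Vt/C + R·V̇ + PEEP (constant-flow equation of motion).
Only the elastic term changes: ΔPIP = ΔVt / C = (570 − 355) / 35.5 = 6.056 cmH2O.
Original PIP = 355/35.5 + 5.8×0.5167 + 8 = 20.997 cmH2O; new PIP = 20.997 + (6.056) = 27.053 cmH2O.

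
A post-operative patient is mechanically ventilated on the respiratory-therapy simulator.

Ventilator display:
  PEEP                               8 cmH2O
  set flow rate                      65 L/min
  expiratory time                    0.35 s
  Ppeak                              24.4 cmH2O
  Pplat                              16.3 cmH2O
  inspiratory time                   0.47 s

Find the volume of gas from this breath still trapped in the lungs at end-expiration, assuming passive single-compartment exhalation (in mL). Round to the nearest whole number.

Flow: 65 L/min ÷ 60 = 1.0833 L/s.
Vt = flow × Ti = 1.0833 L/s × 0.47 s × 1000 mL/L = 509.15 mL.
R = (PIP − Pplat)/V̇ = (24.4 − 16.3) / 1.0833 = 8.1/1.0833 = 7.477 cmH2O·s/L.
C = Vt/(Pplat − PEEP) = 509.15 / (16.3 − 8) = 509.15/8.3 = 61.343 mL/cmH2O.
τ = R × C = 7.477 × 0.06134 L/cmH2O = 0.4586 s.
Fraction remaining = e^(−Te/τ) = e^(−0.35/0.4586) = 0.4662.
Trapped volume = 509.15 × 0.4662 = 237.37 mL.

237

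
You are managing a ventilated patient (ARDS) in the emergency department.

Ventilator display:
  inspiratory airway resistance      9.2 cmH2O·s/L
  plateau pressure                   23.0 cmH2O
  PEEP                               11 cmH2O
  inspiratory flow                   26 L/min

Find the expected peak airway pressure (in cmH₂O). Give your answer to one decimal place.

Flow: 26 L/min ÷ 60 = 0.4333 L/s.
PIP = Pplat + Raw × flow = 23.0 + 9.2 × 0.4333 = 23.0 + 3.986 = 26.986 cmH2O.

27.0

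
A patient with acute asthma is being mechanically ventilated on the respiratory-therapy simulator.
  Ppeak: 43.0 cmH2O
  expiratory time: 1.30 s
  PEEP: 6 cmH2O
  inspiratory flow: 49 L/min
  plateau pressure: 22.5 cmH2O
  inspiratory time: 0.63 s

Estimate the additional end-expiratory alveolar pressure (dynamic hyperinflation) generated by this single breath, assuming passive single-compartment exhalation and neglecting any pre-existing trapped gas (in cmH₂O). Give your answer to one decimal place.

3.1

Flow: 49 L/min ÷ 60 = 0.8167 L/s.
Vt = flow × Ti = 0.8167 L/s × 0.63 s × 1000 mL/L = 514.52 mL.
R = (PIP − Pplat)/V̇ = (43.0 − 22.5) / 0.8167 = 20.5/0.8167 = 25.101 cmH2O·s/L.
C = Vt/(Pplat − PEEP) = 514.52 / (22.5 − 6) = 514.52/16.5 = 31.183 mL/cmH2O.
τ = R × C = 25.101 × 0.03118 L/cmH2O = 0.7826 s.
Fraction remaining = e^(−Te/τ) = e^(−1.30/0.7826) = 0.1899; trapped volume = 514.52 × 0.1899 = 97.707 mL.
Additional alveolar pressure from trapping ≈ V_trapped / C = 97.707 / 31.183 = 3.133 cmH2O.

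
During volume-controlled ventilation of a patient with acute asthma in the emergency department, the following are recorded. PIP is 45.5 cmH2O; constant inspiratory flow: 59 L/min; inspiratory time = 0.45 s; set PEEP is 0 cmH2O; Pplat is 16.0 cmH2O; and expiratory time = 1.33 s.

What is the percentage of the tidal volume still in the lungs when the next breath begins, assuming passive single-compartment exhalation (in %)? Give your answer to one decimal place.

Flow: 59 L/min ÷ 60 = 0.9833 L/s.
Vt = flow × Ti = 0.9833 L/s × 0.45 s × 1000 mL/L = 442.49 mL.
R = (PIP − Pplat)/V̇ = (45.5 − 16.0) / 0.9833 = 29.5/0.9833 = 30.001 cmH2O·s/L.
C = Vt/(Pplat − PEEP) = 442.49 / (16.0 − 0) = 442.49/16.0 = 27.656 mL/cmH2O.
τ = R × C = 30.001 × 0.02766 L/cmH2O = 0.8298 s.
Fraction remaining at end-expiration = e^(−Te/τ) = e^(−1.33/0.8298) = 0.2013 → 20.13%.

20.1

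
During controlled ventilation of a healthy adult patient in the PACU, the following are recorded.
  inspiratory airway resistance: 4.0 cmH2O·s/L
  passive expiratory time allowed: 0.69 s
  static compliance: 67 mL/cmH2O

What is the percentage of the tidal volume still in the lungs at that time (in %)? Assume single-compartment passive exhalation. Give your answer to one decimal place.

τ = R × C = 4.0 × 67 mL/cmH2O = 4.0 × 0.067 L/cmH2O = 0.268 s.
Passive exhalation: V(t)/V₀ = e^(−t/τ) = e^(−0.69/0.268) = 0.07618.
Fraction remaining = 0.07618 → 7.618%.

7.6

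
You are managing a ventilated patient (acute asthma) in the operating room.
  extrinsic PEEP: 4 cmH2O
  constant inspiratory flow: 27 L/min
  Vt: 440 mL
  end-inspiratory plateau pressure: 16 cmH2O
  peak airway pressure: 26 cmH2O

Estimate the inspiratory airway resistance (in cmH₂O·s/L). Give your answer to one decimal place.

22.2

Flow: 27 L/min ÷ 60 = 0.45 L/s.
Raw = (PIP − Pplat) / flow = (26 − 16) / 0.45 = 10.0 / 0.45 = 22.222 cmH2O·s/L.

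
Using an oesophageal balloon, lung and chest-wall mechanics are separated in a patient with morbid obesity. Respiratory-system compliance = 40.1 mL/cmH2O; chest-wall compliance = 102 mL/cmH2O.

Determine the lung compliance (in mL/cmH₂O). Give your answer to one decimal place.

1/CL = 1/Crs − 1/Ccw.
1/CL = 1/40.1 − 1/102 = 0.01513.
CL = 66.094 mL/cmH2O.

66.1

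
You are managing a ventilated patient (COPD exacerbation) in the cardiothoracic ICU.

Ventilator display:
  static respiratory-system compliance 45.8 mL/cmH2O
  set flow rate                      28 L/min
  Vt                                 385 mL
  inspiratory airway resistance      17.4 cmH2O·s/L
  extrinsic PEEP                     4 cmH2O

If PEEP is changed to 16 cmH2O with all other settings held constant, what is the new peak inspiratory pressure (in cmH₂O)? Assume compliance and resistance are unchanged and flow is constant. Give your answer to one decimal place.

32.5

Flow: 28 L/min ÷ 60 = 0.4667 L/s.
PIP = Vt/C + R·V̇ + PEEP (constant-flow equation of motion).
Only the baseline term changes: ΔPIP = ΔPEEP = 16 − 4 = 12.0 cmH2O.
Original PIP = 385/45.8 + 17.4×0.4667 + 4 = 20.527 cmH2O; new PIP = 20.527 + (12.0) = 32.527 cmH2O.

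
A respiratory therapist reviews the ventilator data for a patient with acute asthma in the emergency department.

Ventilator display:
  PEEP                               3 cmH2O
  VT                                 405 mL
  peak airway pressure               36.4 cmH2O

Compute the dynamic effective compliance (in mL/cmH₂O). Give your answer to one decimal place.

12.1

Dynamic compliance = Vt / (PIP − PEEP) = 405 / (36.4 − 3) = 405 / 33.4 = 12.126 mL/cmH2O.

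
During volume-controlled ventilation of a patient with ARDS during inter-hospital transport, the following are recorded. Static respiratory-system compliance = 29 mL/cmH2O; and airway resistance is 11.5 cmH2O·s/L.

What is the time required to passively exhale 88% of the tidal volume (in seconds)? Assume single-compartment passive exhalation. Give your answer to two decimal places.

τ = R × C = 11.5 × 29 mL/cmH2O = 11.5 × 0.029 L/cmH2O = 0.3335 s.
Exhaled fraction f = 1 − e^(−t/τ) → t = −τ·ln(1 − f) = −0.3335·ln(0.12) = 0.7071 s.

0.71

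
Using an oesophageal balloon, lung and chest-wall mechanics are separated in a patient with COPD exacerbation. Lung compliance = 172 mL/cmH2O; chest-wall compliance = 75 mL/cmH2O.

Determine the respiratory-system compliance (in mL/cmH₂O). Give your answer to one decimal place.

Lung and chest wall are elastances in series: 1/Crs = 1/CL + 1/Ccw.
1/Crs = 1/172 + 1/75 = 0.01915.
Crs = 52.219 mL/cmH2O.

52.2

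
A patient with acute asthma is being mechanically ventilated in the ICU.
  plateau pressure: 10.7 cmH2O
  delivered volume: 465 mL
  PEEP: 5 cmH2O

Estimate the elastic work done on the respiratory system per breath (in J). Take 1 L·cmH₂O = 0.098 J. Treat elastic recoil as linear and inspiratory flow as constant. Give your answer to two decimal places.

0.13

Elastic work ≈ ½ × (Pplat − PEEP) × Vt = 0.5 × (10.7 − 5) × 0.465 L = 0.5 × 5.7 × 0.465 = 1.325 L·cmH2O.
× 0.098 J/(L·cmH2O) → 0.1299 J.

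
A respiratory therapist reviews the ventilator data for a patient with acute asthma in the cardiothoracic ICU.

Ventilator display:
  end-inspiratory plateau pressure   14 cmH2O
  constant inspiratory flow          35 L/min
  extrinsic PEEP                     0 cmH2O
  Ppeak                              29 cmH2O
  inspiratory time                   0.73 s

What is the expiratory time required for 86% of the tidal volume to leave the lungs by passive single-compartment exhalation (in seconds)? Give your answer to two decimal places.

Flow: 35 L/min ÷ 60 = 0.5833 L/s.
Vt = flow × Ti = 0.5833 L/s × 0.73 s × 1000 mL/L = 425.81 mL.
R = (PIP − Pplat)/V̇ = (29 − 14) / 0.5833 = 15.0/0.5833 = 25.716 cmH2O·s/L.
C = Vt/(Pplat − PEEP) = 425.81 / (14 − 0) = 425.81/14.0 = 30.415 mL/cmH2O.
τ = R × C = 25.716 × 0.03042 L/cmH2O = 0.7823 s.
t = −τ·ln(1 − 0.86) = −0.7823·ln(0.14) = 1.538 s.

1.54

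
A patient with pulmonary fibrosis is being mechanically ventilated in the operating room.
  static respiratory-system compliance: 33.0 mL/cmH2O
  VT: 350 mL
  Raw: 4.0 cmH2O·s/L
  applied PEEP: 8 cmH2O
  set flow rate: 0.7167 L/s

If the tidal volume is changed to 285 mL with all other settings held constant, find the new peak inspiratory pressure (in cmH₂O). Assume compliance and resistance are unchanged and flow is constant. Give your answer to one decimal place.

PIP = Vt/C + R·V̇ + PEEP (constant-flow equation of motion).
Only the elastic term changes: ΔPIP = ΔVt / C = (285 − 350) / 33.0 = -1.97 cmH2O.
Original PIP = 350/33.0 + 4.0×0.7167 + 8 = 21.473 cmH2O; new PIP = 21.473 + (-1.97) = 19.503 cmH2O.

19.5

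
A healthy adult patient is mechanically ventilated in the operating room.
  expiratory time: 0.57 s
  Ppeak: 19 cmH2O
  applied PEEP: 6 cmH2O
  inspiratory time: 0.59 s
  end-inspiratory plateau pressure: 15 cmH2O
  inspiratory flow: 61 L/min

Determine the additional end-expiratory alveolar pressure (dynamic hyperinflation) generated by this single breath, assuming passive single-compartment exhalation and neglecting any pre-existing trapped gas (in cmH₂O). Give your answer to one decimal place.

1.0

Flow: 61 L/min ÷ 60 = 1.0167 L/s.
Vt = flow × Ti = 1.0167 L/s × 0.59 s × 1000 mL/L = 599.85 mL.
R = (PIP − Pplat)/V̇ = (19 − 15) / 1.0167 = 4.0/1.0167 = 3.934 cmH2O·s/L.
C = Vt/(Pplat − PEEP) = 599.85 / (15 − 6) = 599.85/9.0 = 66.65 mL/cmH2O.
τ = R × C = 3.934 × 0.06665 L/cmH2O = 0.2622 s.
Fraction remaining = e^(−Te/τ) = e^(−0.57/0.2622) = 0.1137; trapped volume = 599.85 × 0.1137 = 68.203 mL.
Additional alveolar pressure from trapping ≈ V_trapped / C = 68.203 / 66.65 = 1.023 cmH2O.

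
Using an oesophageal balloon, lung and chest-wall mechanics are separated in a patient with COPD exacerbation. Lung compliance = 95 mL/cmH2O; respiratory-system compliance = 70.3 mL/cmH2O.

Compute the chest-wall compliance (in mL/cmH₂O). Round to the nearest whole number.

270

1/Ccw = 1/Crs − 1/CL.
1/Ccw = 1/70.3 − 1/95 = 0.003698.
Ccw = 270.42 mL/cmH2O.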